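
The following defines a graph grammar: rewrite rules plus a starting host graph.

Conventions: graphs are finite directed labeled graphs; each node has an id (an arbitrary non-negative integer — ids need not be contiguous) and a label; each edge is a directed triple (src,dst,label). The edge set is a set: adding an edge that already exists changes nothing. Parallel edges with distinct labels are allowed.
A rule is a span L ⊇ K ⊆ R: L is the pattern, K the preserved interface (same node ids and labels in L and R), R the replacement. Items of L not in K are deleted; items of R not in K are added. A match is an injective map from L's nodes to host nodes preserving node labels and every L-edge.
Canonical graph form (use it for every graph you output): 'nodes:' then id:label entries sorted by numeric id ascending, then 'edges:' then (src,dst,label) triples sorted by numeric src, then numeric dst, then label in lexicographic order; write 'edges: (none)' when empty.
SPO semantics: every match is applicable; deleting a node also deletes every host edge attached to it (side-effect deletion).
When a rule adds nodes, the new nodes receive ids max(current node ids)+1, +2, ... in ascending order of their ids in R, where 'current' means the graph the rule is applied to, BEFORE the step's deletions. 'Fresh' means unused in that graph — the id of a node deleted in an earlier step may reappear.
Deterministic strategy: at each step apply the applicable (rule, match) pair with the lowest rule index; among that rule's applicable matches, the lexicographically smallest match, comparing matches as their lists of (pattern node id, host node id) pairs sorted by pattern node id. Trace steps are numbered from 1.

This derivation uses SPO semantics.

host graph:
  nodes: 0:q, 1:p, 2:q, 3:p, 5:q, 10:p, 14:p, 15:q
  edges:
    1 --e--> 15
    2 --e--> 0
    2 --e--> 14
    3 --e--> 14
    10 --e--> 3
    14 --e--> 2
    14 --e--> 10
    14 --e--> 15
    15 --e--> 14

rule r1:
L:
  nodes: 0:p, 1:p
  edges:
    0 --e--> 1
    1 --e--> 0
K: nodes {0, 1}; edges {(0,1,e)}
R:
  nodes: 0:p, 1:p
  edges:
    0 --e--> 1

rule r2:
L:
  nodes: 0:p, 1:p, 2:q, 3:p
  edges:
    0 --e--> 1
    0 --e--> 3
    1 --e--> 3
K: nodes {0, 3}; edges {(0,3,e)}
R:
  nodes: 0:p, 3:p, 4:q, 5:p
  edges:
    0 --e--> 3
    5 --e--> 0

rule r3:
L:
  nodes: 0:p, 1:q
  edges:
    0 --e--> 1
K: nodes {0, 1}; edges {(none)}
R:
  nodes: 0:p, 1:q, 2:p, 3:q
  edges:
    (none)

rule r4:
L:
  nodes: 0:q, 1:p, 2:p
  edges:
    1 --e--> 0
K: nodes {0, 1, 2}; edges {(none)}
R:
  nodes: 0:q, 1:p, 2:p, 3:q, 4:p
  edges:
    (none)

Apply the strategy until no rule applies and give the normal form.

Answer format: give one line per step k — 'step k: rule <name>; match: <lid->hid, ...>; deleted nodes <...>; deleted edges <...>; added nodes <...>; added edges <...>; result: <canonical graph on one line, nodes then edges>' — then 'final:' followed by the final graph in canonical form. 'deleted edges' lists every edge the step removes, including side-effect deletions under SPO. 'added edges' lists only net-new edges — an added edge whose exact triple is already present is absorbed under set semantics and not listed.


step 1: rule r3; match: 0->1, 1->15; deleted nodes (none); deleted edges (1,15,e); added nodes 16, 17; added edges (none); result: nodes: 0:q, 1:p, 2:q, 3:p, 5:q, 10:p, 14:p, 15:q, 16:p, 17:q edges: (2,0,e); (2,14,e); (3,14,e); (10,3,e); (14,2,e); (14,10,e); (14,15,e); (15,14,e)
step 2: rule r3; match: 0->14, 1->2; deleted nodes (none); deleted edges (14,2,e); added nodes 18, 19; added edges (none); result: nodes: 0:q, 1:p, 2:q, 3:p, 5:q, 10:p, 14:p, 15:q, 16:p, 17:q, 18:p, 19:q edges: (2,0,e); (2,14,e); (3,14,e); (10,3,e); (14,10,e); (14,15,e); (15,14,e)
step 3: rule r3; match: 0->14, 1->15; deleted nodes (none); deleted edges (14,15,e); added nodes 20, 21; added edges (none); result: nodes: 0:q, 1:p, 2:q, 3:p, 5:q, 10:p, 14:p, 15:q, 16:p, 17:q, 18:p, 19:q, 20:p, 21:q edges: (2,0,e); (2,14,e); (3,14,e); (10,3,e); (14,10,e); (15,14,e)
final:
nodes: 0:q, 1:p, 2:q, 3:p, 5:q, 10:p, 14:p, 15:q, 16:p, 17:q, 18:p, 19:q, 20:p, 21:q
edges: (2,0,e); (2,14,e); (3,14,e); (10,3,e); (14,10,e); (15,14,e)


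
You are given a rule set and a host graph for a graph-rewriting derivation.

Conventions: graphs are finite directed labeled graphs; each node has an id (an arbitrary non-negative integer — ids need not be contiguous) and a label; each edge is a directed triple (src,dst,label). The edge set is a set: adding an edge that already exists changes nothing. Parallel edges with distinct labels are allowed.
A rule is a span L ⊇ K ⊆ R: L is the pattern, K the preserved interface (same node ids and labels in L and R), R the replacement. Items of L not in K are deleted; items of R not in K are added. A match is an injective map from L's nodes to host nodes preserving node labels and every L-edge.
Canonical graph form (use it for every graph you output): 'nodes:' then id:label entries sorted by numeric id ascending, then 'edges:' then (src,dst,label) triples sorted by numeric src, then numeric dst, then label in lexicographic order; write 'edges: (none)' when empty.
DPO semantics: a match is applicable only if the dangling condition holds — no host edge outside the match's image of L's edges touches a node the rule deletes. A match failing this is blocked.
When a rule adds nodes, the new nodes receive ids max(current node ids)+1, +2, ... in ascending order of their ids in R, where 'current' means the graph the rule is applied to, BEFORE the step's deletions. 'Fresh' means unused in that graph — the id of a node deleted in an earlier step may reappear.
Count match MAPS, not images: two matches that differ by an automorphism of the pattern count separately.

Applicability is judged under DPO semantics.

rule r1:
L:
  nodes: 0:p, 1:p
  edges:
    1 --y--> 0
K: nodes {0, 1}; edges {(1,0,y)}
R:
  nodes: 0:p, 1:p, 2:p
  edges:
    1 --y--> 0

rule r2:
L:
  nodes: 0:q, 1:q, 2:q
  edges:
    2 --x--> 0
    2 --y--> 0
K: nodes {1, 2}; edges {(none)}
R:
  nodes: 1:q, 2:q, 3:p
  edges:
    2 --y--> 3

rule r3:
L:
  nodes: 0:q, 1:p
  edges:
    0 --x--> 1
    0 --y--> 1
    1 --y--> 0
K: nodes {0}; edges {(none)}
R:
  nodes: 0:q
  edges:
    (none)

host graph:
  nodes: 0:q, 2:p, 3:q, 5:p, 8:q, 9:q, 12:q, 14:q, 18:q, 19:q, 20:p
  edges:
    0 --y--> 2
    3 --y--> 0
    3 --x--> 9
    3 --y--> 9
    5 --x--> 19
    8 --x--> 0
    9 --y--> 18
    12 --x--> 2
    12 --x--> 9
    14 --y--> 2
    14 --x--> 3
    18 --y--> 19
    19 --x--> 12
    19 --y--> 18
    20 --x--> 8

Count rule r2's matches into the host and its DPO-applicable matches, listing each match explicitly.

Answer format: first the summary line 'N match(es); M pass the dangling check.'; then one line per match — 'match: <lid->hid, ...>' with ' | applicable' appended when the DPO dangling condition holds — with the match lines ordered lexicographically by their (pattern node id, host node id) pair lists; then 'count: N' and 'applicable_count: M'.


6 match(es); 0 pass the dangling check.
match: 0->9, 1->0, 2->3
match: 0->9, 1->8, 2->3
match: 0->9, 1->12, 2->3
match: 0->9, 1->14, 2->3
match: 0->9, 1->18, 2->3
match: 0->9, 1->19, 2->3
count: 6
applicable_count: 0


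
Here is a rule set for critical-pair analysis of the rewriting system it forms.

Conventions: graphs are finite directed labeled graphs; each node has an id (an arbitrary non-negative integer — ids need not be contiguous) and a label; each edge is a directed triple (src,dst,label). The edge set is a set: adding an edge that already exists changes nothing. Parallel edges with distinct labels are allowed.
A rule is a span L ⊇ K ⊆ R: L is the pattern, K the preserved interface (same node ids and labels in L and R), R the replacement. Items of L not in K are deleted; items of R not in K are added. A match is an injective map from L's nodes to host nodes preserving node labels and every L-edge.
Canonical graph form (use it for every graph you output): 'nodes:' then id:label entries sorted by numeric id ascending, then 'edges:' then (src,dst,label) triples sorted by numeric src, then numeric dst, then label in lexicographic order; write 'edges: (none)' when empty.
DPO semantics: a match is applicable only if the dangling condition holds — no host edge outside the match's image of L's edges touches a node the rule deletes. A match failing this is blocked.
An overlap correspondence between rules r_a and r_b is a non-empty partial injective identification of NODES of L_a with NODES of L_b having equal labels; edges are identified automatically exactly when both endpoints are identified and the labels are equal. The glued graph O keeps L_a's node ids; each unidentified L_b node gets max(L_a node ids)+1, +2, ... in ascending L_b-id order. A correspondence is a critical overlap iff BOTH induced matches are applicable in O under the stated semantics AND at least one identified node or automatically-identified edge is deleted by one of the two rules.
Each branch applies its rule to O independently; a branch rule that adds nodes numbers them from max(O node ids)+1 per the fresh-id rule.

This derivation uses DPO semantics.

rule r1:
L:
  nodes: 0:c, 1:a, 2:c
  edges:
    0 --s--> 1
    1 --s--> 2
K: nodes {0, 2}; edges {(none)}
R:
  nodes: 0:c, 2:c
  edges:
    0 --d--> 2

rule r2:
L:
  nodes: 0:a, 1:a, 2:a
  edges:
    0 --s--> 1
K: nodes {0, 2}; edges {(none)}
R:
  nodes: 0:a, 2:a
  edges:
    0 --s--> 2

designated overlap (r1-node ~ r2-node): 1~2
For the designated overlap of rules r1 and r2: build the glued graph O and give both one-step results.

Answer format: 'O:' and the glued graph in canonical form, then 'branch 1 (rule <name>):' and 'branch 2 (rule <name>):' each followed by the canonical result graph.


O:
nodes: 0:c, 1:a, 2:c, 3:a, 4:a
edges: (0,1,s); (1,2,s); (3,4,s)
branch 1 (rule r1):
nodes: 0:c, 2:c, 3:a, 4:a
edges: (0,2,d); (3,4,s)
branch 2 (rule r2):
nodes: 0:c, 1:a, 2:c, 3:a
edges: (0,1,s); (1,2,s); (3,1,s)


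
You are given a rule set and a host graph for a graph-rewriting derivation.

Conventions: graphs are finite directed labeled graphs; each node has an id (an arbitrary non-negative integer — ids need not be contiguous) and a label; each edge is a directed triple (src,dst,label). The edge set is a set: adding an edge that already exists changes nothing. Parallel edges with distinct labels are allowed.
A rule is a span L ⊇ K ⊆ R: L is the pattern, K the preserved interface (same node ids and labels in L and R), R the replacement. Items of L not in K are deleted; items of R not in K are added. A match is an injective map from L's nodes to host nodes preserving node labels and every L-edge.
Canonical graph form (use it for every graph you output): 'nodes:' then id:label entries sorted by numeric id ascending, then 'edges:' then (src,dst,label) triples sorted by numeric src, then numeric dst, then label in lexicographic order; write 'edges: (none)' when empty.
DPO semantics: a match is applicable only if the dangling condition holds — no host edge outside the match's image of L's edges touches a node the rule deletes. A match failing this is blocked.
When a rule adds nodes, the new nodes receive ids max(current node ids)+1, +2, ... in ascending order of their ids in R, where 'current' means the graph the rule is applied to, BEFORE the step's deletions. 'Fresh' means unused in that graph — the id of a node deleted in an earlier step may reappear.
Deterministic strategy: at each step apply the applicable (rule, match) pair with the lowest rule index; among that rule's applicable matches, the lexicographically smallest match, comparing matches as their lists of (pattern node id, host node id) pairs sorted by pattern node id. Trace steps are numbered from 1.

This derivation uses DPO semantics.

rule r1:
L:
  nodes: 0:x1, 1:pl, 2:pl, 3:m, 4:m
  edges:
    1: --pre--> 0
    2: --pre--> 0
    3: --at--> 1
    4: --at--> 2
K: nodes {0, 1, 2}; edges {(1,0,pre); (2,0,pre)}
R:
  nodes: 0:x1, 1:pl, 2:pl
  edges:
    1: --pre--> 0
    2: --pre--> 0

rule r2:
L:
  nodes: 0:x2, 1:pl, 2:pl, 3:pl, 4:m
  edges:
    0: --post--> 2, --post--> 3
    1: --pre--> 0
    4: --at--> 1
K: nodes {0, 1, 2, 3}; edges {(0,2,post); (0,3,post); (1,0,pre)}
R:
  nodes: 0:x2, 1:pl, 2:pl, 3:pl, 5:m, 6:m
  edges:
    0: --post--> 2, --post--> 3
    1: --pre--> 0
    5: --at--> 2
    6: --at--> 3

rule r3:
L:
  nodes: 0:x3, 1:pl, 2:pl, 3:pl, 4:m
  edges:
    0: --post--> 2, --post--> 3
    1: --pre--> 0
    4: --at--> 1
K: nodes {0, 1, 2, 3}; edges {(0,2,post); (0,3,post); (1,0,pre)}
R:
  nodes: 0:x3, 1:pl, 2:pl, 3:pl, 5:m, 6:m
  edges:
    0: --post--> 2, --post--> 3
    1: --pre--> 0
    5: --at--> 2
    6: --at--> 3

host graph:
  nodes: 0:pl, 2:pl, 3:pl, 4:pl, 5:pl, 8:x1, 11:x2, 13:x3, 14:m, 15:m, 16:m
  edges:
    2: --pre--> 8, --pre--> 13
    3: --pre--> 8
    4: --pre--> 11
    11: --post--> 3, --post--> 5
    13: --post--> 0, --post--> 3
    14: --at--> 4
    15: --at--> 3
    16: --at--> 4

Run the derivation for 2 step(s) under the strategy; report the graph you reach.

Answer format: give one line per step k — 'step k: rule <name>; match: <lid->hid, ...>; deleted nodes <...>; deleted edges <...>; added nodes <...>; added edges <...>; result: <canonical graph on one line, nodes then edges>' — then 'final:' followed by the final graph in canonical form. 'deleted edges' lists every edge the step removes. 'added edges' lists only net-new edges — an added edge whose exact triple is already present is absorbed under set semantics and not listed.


step 1: rule r2; match: 0->11, 1->4, 2->3, 3->5, 4->14; deleted nodes 14; deleted edges (14,4,at); added nodes 17, 18; added edges (17,3,at); (18,5,at); result: nodes: 0:pl, 2:pl, 3:pl, 4:pl, 5:pl, 8:x1, 11:x2, 13:x3, 15:m, 16:m, 17:m, 18:m edges: (2,8,pre); (2,13,pre); (3,8,pre); (4,11,pre); (11,3,post); (11,5,post); (13,0,post); (13,3,post); (15,3,at); (16,4,at); (17,3,at); (18,5,at)
step 2: rule r2; match: 0->11, 1->4, 2->3, 3->5, 4->16; deleted nodes 16; deleted edges (16,4,at); added nodes 19, 20; added edges (19,3,at); (20,5,at); result: nodes: 0:pl, 2:pl, 3:pl, 4:pl, 5:pl, 8:x1, 11:x2, 13:x3, 15:m, 17:m, 18:m, 19:m, 20:m edges: (2,8,pre); (2,13,pre); (3,8,pre); (4,11,pre); (11,3,post); (11,5,post); (13,0,post); (13,3,post); (15,3,at); (17,3,at); (18,5,at); (19,3,at); (20,5,at)
final:
nodes: 0:pl, 2:pl, 3:pl, 4:pl, 5:pl, 8:x1, 11:x2, 13:x3, 15:m, 17:m, 18:m, 19:m, 20:m
edges: (2,8,pre); (2,13,pre); (3,8,pre); (4,11,pre); (11,3,post); (11,5,post); (13,0,post); (13,3,post); (15,3,at); (17,3,at); (18,5,at); (19,3,at); (20,5,at)


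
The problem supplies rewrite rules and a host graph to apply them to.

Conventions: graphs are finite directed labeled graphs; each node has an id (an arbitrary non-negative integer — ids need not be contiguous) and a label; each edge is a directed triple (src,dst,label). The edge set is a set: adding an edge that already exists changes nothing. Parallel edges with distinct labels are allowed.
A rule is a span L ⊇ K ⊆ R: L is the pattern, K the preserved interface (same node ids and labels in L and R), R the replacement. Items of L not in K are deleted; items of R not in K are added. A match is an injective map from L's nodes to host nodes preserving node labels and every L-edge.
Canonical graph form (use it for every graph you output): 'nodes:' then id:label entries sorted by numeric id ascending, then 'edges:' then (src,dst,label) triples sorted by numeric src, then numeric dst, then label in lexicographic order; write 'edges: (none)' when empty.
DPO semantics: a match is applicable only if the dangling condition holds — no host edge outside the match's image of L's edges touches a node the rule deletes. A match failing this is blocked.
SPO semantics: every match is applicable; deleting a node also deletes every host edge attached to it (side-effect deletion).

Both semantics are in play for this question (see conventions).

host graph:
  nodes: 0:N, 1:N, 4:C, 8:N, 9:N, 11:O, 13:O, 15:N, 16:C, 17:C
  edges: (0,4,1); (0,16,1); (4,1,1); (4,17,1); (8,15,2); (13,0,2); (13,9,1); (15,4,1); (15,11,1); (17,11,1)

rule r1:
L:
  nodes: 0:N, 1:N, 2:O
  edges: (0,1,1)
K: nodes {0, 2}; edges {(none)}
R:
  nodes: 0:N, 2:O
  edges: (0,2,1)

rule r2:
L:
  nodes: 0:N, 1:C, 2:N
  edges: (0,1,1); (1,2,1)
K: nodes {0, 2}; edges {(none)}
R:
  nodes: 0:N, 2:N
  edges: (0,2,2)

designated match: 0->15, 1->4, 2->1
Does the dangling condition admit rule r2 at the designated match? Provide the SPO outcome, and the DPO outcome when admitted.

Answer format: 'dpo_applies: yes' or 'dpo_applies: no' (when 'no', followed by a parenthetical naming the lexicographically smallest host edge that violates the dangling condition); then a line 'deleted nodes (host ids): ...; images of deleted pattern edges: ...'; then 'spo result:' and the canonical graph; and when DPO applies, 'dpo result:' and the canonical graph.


dpo_applies: no
(the rule deletes node 4, which keeps host edge (0,4,1) outside the match image — the dangling condition fails, DPO blocks; SPO proceeds and side-deletes such edges)
deleted nodes (host ids): 4; images of deleted pattern edges: (4,1,1); (15,4,1)
spo result:
nodes: 0:N, 1:N, 8:N, 9:N, 11:O, 13:O, 15:N, 16:C, 17:C
edges: (0,16,1); (8,15,2); (13,0,2); (13,9,1); (15,1,2); (15,11,1); (17,11,1)


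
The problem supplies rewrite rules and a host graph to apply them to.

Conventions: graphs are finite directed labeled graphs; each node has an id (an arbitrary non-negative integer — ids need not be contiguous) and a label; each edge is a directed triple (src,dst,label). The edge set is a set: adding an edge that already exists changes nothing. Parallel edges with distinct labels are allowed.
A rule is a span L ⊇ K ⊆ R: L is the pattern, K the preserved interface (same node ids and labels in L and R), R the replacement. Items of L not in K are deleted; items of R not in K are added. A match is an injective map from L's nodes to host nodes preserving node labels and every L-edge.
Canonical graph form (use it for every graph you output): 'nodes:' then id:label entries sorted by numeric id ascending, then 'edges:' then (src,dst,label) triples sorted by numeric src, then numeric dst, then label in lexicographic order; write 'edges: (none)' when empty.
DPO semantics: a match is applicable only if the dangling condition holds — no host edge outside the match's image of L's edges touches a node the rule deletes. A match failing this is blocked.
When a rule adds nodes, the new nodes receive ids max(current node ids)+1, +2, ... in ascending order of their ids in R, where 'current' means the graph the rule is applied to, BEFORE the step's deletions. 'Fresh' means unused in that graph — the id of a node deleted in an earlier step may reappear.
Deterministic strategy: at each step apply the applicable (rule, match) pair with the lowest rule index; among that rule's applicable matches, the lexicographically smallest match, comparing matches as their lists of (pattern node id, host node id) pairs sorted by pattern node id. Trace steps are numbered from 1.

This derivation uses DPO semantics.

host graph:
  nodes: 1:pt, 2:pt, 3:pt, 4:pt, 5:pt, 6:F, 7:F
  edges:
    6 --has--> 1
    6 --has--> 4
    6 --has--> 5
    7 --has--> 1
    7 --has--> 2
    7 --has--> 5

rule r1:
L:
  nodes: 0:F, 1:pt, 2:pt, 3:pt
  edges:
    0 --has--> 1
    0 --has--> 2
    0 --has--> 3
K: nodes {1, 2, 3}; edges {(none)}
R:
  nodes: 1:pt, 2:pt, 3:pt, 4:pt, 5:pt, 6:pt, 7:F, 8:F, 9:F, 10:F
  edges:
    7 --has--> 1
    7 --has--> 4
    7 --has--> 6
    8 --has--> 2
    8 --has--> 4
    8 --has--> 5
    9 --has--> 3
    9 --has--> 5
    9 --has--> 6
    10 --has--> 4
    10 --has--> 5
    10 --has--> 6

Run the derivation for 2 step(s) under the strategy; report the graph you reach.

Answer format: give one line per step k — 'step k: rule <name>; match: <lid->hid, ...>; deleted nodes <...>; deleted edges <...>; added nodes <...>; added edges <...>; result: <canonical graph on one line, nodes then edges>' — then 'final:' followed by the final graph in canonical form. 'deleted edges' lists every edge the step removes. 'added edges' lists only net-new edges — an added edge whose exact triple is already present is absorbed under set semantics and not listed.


step 1: rule r1; match: 0->6, 1->1, 2->4, 3->5; deleted nodes 6; deleted edges (6,1,has); (6,4,has); (6,5,has); added nodes 8, 9, 10, 11, 12, 13, 14; added edges (11,1,has); (11,8,has); (11,10,has); (12,4,has); (12,8,has); (12,9,has); (13,5,has); (13,9,has); (13,10,has); (14,8,has); (14,9,has); (14,10,has); result: nodes: 1:pt, 2:pt, 3:pt, 4:pt, 5:pt, 7:F, 8:pt, 9:pt, 10:pt, 11:F, 12:F, 13:F, 14:F edges: (7,1,has); (7,2,has); (7,5,has); (11,1,has); (11,8,has); (11,10,has); (12,4,has); (12,8,has); (12,9,has); (13,5,has); (13,9,has); (13,10,has); (14,8,has); (14,9,has); (14,10,has)
step 2: rule r1; match: 0->7, 1->1, 2->2, 3->5; deleted nodes 7; deleted edges (7,1,has); (7,2,has); (7,5,has); added nodes 15, 16, 17, 18, 19, 20, 21; added edges (18,1,has); (18,15,has); (18,17,has); (19,2,has); (19,15,has); (19,16,has); (20,5,has); (20,16,has); (20,17,has); (21,15,has); (21,16,has); (21,17,has); result: nodes: 1:pt, 2:pt, 3:pt, 4:pt, 5:pt, 8:pt, 9:pt, 10:pt, 11:F, 12:F, 13:F, 14:F, 15:pt, 16:pt, 17:pt, 18:F, 19:F, 20:F, 21:F edges: (11,1,has); (11,8,has); (11,10,has); (12,4,has); (12,8,has); (12,9,has); (13,5,has); (13,9,has); (13,10,has); (14,8,has); (14,9,has); (14,10,has); (18,1,has); (18,15,has); (18,17,has); (19,2,has); (19,15,has); (19,16,has); (20,5,has); (20,16,has); (20,17,has); (21,15,has); (21,16,has); (21,17,has)
final:
nodes: 1:pt, 2:pt, 3:pt, 4:pt, 5:pt, 8:pt, 9:pt, 10:pt, 11:F, 12:F, 13:F, 14:F, 15:pt, 16:pt, 17:pt, 18:F, 19:F, 20:F, 21:F
edges: (11,1,has); (11,8,has); (11,10,has); (12,4,has); (12,8,has); (12,9,has); (13,5,has); (13,9,has); (13,10,has); (14,8,has); (14,9,has); (14,10,has); (18,1,has); (18,15,has); (18,17,has); (19,2,has); (19,15,has); (19,16,has); (20,5,has); (20,16,has); (20,17,has); (21,15,has); (21,16,has); (21,17,has)


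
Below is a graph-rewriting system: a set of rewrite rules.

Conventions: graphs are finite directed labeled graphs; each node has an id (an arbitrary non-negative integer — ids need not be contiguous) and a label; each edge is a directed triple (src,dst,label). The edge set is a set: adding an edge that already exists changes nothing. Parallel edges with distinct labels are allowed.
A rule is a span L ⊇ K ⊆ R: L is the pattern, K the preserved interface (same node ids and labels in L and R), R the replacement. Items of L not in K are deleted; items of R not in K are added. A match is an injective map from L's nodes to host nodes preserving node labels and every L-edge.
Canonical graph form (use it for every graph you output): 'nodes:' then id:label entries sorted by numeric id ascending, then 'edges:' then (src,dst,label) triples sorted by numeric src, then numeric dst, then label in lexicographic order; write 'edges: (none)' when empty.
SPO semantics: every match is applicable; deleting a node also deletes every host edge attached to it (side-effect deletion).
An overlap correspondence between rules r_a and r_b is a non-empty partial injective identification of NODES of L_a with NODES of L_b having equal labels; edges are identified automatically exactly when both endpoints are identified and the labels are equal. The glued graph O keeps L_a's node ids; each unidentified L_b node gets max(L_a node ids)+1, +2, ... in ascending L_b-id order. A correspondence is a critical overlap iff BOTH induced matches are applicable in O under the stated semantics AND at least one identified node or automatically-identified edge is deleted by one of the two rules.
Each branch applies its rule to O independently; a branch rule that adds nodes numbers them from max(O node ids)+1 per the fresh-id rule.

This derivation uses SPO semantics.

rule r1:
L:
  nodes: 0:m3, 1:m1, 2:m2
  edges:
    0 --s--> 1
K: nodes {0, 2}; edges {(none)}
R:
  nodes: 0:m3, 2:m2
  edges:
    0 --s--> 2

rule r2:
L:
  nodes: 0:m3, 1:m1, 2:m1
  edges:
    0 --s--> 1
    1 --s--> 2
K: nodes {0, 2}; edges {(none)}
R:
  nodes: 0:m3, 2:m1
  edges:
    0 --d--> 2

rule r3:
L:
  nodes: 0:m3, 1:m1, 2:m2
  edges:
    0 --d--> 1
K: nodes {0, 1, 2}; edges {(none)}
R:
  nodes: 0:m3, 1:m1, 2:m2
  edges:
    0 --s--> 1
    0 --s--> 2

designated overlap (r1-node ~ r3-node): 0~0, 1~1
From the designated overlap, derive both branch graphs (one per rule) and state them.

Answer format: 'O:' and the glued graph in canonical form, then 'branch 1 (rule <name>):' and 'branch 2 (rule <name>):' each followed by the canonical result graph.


O:
nodes: 0:m3, 1:m1, 2:m2, 3:m2
edges: (0,1,d); (0,1,s)
branch 1 (rule r1):
nodes: 0:m3, 2:m2, 3:m2
edges: (0,2,s)
branch 2 (rule r3):
nodes: 0:m3, 1:m1, 2:m2, 3:m2
edges: (0,1,s); (0,3,s)


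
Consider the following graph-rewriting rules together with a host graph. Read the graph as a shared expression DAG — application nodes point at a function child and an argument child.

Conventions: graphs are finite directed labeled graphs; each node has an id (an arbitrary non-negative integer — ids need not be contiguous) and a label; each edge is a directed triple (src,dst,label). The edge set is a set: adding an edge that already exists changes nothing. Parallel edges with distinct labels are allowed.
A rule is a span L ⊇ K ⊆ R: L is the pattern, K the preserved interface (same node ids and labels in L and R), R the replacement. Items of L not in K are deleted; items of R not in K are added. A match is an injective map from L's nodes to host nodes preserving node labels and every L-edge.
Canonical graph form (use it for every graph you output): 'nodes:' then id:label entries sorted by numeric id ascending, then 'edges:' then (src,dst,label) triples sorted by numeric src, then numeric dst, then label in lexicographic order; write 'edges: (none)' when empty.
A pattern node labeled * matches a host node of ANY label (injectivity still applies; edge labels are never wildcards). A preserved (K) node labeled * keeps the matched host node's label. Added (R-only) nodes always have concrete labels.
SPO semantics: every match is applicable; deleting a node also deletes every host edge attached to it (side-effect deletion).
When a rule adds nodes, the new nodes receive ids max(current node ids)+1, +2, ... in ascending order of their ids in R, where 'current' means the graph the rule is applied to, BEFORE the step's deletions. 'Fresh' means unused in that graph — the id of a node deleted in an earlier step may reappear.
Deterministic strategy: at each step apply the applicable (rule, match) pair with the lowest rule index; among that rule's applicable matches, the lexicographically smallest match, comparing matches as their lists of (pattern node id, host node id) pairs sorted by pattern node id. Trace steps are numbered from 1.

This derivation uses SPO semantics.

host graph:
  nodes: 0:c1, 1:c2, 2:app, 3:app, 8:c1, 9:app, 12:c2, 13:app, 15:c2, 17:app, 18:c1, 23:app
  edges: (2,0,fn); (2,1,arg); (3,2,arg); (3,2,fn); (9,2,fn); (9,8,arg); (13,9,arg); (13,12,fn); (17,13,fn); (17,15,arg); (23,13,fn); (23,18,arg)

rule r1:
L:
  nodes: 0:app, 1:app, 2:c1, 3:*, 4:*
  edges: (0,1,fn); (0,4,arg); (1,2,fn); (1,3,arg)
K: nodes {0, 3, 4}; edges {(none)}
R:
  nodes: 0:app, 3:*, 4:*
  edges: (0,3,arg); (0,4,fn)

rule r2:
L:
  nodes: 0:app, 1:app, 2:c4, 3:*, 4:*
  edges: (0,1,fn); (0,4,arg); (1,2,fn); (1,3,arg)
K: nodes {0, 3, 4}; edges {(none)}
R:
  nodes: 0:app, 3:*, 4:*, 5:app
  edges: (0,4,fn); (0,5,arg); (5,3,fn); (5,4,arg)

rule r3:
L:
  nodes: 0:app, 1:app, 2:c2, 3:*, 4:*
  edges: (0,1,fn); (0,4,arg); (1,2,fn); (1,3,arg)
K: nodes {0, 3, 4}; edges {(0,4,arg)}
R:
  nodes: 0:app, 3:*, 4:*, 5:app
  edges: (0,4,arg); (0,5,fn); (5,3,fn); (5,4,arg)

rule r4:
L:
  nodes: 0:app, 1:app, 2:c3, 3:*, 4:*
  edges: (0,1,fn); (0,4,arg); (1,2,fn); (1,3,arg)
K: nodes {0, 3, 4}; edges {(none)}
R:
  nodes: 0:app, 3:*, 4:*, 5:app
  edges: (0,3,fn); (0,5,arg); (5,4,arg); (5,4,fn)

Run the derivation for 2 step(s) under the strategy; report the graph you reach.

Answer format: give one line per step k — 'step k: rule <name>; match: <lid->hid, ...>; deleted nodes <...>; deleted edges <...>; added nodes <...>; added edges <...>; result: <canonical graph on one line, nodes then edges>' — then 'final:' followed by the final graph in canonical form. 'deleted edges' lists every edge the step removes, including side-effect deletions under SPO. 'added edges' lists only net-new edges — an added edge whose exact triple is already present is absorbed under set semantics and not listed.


step 1: rule r1; match: 0->9, 1->2, 2->0, 3->1, 4->8; deleted nodes 0, 2; deleted edges (2,0,fn); (2,1,arg); (3,2,arg); (3,2,fn); (9,2,fn); (9,8,arg); added nodes (none); added edges (9,1,arg); (9,8,fn); result: nodes: 1:c2, 3:app, 8:c1, 9:app, 12:c2, 13:app, 15:c2, 17:app, 18:c1, 23:app edges: (9,1,arg); (9,8,fn); (13,9,arg); (13,12,fn); (17,13,fn); (17,15,arg); (23,13,fn); (23,18,arg)
step 2: rule r3; match: 0->17, 1->13, 2->12, 3->9, 4->15; deleted nodes 12, 13; deleted edges (13,9,arg); (13,12,fn); (17,13,fn); (23,13,fn); added nodes 24; added edges (17,24,fn); (24,9,fn); (24,15,arg); result: nodes: 1:c2, 3:app, 8:c1, 9:app, 15:c2, 17:app, 18:c1, 23:app, 24:app edges: (9,1,arg); (9,8,fn); (17,15,arg); (17,24,fn); (23,18,arg); (24,9,fn); (24,15,arg)
final:
nodes: 1:c2, 3:app, 8:c1, 9:app, 15:c2, 17:app, 18:c1, 23:app, 24:app
edges: (9,1,arg); (9,8,fn); (17,15,arg); (17,24,fn); (23,18,arg); (24,9,fn); (24,15,arg)


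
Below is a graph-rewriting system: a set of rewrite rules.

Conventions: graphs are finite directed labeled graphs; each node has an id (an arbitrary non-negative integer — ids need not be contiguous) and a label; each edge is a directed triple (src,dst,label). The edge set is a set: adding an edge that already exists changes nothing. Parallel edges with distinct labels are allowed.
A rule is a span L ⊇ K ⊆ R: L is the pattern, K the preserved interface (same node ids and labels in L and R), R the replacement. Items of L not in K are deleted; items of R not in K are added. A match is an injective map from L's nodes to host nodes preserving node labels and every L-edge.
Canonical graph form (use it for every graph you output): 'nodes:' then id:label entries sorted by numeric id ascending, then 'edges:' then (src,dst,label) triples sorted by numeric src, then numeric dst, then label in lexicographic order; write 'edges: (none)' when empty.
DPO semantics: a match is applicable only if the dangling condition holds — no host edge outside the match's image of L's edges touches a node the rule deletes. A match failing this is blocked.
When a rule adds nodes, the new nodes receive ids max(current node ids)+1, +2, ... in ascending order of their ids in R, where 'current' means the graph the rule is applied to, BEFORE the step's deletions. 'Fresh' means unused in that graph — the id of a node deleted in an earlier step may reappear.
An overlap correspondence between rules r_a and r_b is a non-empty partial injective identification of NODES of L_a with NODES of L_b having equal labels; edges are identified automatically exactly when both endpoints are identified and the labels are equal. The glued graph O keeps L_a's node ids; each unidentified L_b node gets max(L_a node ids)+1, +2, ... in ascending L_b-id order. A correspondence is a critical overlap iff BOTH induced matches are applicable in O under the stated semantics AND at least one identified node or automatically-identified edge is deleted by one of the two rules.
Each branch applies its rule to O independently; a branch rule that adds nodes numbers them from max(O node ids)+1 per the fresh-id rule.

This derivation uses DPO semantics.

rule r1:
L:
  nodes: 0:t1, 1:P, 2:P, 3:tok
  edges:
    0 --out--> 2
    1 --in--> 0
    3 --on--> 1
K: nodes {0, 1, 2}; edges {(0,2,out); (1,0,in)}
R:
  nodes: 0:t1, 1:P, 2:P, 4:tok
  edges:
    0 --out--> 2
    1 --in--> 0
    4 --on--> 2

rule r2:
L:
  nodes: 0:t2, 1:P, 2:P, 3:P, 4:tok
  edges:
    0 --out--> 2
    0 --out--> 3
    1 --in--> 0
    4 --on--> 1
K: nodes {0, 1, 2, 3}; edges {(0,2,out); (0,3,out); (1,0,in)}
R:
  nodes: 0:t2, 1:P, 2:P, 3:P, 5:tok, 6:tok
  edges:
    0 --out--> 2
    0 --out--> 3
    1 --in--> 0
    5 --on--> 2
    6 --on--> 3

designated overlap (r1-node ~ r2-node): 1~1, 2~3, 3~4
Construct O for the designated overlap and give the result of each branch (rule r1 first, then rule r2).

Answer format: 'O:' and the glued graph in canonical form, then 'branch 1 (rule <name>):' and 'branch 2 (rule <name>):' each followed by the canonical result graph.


O:
nodes: 0:t1, 1:P, 2:P, 3:tok, 4:t2, 5:P
edges: (0,2,out); (1,0,in); (1,4,in); (3,1,on); (4,2,out); (4,5,out)
branch 1 (rule r1):
nodes: 0:t1, 1:P, 2:P, 4:t2, 5:P, 6:tok
edges: (0,2,out); (1,0,in); (1,4,in); (4,2,out); (4,5,out); (6,2,on)
branch 2 (rule r2):
nodes: 0:t1, 1:P, 2:P, 4:t2, 5:P, 6:tok, 7:tok
edges: (0,2,out); (1,0,in); (1,4,in); (4,2,out); (4,5,out); (6,5,on); (7,2,on)


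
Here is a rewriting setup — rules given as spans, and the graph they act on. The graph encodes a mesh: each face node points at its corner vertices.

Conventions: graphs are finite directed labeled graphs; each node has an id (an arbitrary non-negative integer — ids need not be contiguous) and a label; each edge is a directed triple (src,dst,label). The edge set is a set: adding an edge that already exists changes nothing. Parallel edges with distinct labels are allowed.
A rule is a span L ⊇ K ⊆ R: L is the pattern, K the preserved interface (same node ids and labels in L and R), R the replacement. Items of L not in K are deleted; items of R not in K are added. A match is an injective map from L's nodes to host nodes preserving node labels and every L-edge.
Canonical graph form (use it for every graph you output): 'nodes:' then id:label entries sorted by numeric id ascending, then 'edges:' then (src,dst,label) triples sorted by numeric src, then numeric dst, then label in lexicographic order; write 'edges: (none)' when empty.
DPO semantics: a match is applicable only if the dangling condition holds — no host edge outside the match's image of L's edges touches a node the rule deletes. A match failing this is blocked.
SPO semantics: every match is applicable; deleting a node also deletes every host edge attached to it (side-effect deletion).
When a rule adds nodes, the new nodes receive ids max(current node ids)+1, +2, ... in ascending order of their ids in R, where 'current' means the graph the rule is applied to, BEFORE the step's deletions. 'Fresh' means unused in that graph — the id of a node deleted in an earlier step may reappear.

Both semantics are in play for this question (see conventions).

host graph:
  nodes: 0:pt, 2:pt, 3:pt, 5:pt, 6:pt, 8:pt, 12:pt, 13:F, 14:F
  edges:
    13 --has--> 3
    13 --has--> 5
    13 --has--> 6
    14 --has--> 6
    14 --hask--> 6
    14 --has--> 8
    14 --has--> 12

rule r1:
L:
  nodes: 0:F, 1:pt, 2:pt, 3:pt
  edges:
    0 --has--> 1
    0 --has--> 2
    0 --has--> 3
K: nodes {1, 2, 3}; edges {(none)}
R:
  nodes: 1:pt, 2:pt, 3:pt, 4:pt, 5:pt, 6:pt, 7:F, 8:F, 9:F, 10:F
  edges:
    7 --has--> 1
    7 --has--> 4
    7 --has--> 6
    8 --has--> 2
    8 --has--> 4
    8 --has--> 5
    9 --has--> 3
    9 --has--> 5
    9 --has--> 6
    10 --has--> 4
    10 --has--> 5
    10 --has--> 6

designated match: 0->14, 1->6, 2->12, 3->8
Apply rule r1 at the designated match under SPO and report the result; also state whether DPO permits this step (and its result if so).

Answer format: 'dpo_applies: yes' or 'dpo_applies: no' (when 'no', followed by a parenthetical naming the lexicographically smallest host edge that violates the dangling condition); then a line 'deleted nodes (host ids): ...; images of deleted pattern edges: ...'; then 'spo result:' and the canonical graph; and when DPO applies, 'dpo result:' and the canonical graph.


dpo_applies: no
(the rule deletes node 14, which keeps host edge (14,6,hask) outside the match image — the dangling condition fails, DPO blocks; SPO proceeds and side-deletes such edges)
deleted nodes (host ids): 14; images of deleted pattern edges: (14,6,has); (14,8,has); (14,12,has)
spo result:
nodes: 0:pt, 2:pt, 3:pt, 5:pt, 6:pt, 8:pt, 12:pt, 13:F, 15:pt, 16:pt, 17:pt, 18:F, 19:F, 20:F, 21:F
edges: (13,3,has); (13,5,has); (13,6,has); (18,6,has); (18,15,has); (18,17,has); (19,12,has); (19,15,has); (19,16,has); (20,8,has); (20,16,has); (20,17,has); (21,15,has); (21,16,has); (21,17,has)


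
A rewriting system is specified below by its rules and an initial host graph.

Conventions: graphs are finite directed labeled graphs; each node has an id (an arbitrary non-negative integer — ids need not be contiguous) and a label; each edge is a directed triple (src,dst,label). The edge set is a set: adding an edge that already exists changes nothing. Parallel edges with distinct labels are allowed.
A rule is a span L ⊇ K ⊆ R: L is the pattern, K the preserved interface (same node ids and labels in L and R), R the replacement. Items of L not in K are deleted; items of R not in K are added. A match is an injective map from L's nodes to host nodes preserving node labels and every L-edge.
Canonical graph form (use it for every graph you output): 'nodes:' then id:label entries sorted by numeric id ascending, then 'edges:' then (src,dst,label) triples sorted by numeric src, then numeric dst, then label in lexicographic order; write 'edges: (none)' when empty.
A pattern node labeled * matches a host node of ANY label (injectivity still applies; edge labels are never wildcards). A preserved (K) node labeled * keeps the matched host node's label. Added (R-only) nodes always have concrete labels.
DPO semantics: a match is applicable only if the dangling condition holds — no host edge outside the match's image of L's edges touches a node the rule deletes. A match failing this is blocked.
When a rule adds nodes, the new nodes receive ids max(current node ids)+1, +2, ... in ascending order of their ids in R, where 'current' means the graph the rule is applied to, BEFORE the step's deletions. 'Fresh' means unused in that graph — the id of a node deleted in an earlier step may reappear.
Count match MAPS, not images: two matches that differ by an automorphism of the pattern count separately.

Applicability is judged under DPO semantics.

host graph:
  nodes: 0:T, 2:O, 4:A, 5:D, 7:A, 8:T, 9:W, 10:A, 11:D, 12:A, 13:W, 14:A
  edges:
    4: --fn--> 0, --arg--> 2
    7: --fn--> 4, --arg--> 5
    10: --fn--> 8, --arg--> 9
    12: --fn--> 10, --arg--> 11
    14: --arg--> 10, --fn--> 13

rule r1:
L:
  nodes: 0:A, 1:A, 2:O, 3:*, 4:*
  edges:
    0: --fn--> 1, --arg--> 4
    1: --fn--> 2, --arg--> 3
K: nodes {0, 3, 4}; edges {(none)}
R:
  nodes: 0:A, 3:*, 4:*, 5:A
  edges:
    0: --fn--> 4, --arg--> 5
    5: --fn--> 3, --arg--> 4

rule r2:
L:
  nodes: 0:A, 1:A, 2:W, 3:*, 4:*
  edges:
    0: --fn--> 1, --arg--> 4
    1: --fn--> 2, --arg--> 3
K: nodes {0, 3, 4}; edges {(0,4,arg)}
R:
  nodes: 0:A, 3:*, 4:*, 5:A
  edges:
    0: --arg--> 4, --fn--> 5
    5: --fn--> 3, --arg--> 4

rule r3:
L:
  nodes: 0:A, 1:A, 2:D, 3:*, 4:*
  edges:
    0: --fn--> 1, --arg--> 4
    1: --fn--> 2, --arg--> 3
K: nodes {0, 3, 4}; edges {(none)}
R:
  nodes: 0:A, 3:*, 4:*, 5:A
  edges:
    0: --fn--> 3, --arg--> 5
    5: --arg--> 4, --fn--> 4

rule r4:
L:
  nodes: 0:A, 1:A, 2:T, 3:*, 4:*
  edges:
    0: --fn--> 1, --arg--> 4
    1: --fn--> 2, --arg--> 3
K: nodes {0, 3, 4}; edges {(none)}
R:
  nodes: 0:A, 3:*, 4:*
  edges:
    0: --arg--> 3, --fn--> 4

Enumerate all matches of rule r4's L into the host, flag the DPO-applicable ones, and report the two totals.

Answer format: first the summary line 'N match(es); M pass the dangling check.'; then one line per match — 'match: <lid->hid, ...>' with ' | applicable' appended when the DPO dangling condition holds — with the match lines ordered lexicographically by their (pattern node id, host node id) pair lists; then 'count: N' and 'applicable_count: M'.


2 match(es); 1 pass the dangling check.
match: 0->7, 1->4, 2->0, 3->2, 4->5 | applicable
match: 0->12, 1->10, 2->8, 3->9, 4->11
count: 2
applicable_count: 1


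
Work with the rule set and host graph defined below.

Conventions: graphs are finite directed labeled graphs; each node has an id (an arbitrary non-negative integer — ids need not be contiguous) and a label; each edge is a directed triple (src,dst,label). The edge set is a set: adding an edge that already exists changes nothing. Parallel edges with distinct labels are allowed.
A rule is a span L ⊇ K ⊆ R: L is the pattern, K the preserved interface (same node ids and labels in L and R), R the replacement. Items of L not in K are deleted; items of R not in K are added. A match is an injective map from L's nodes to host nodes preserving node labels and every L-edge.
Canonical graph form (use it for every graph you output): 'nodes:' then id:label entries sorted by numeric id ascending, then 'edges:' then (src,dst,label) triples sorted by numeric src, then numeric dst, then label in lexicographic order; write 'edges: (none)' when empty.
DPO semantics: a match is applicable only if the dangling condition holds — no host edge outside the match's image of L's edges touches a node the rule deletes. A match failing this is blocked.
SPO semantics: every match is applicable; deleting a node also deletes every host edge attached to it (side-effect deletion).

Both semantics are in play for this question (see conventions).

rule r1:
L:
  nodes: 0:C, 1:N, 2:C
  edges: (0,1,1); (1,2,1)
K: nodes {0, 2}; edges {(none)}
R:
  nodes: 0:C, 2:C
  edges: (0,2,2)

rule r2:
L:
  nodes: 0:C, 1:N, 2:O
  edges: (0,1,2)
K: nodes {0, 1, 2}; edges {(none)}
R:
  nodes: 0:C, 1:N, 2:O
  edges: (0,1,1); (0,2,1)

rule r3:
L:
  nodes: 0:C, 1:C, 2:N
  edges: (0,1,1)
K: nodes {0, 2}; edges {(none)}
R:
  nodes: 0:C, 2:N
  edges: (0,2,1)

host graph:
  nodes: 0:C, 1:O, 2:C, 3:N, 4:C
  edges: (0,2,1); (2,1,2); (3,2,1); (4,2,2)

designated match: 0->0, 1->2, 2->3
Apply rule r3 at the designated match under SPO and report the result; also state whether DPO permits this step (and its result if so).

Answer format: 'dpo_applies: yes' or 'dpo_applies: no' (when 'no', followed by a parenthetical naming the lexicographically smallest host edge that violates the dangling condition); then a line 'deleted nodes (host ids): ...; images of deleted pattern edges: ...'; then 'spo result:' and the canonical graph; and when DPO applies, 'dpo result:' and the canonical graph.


dpo_applies: no
(the rule deletes node 2, which keeps host edge (2,1,2) outside the match image — the dangling condition fails, DPO blocks; SPO proceeds and side-deletes such edges)
deleted nodes (host ids): 2; images of deleted pattern edges: (0,2,1)
spo result:
nodes: 0:C, 1:O, 3:N, 4:C
edges: (0,3,1)
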